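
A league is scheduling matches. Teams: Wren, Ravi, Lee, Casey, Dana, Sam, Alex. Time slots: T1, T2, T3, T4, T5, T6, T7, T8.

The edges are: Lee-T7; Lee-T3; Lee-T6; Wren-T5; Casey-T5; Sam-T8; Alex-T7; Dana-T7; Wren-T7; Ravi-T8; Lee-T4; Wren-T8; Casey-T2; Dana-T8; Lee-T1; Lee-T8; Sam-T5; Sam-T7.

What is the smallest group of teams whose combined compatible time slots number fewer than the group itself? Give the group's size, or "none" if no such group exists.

3

Take S = {Ravi, Dana, Alex}. Its neighbourhood is {T7, T8}, so |N(S)| = 2 < |S| = 3.
Every subset of size less than 3 has at least as many neighbours as members, so 3 is the minimum.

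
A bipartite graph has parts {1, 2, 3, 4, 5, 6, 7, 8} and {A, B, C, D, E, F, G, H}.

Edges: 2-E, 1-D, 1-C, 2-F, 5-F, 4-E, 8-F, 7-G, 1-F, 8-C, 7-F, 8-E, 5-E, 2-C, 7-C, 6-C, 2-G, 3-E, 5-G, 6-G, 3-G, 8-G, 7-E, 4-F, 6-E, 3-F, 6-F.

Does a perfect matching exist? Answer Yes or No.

No

The set {2, 3, 4, 5, 6, 7, 8} has only 4 neighbours ({C, E, F, G}), so by Hall's theorem at most 5 of the 8 left vertices can be matched.
Hence no matching covers every left vertex.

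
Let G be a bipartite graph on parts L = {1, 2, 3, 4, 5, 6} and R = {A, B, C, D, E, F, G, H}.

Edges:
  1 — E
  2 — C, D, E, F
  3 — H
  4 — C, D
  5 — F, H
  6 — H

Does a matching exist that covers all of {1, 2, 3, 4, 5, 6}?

No

The set {3, 6} has only 1 neighbour ({H}), so by Hall's theorem at most 5 of the 6 left vertices can be matched.
Hence no matching covers every left vertex.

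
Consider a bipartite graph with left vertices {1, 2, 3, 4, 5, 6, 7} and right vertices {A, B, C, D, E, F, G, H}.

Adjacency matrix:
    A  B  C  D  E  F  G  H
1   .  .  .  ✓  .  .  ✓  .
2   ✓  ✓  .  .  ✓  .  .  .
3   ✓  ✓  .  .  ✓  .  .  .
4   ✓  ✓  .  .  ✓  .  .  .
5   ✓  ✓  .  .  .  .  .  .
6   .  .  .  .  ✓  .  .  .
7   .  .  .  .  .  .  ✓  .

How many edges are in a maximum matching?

5

For example, pair 1-D, 2-A, 3-E, 4-B, 7-G.
The set {2, 3, 4, 5, 6} has only 3 neighbours ({A, B, E}), so by Hall's theorem at most 5 of the 7 left vertices can be matched.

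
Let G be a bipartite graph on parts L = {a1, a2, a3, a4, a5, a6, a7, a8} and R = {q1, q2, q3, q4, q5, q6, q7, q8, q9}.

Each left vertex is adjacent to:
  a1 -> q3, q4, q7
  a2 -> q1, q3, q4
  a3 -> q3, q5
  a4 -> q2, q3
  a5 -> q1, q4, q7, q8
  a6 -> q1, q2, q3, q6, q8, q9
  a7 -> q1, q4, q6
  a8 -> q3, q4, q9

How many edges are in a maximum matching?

8

For example, pair a1-q7, a2-q3, a3-q5, a4-q2, a5-q8, a6-q9, a7-q6, a8-q4.
All 8 left vertices are matched, so no larger matching exists.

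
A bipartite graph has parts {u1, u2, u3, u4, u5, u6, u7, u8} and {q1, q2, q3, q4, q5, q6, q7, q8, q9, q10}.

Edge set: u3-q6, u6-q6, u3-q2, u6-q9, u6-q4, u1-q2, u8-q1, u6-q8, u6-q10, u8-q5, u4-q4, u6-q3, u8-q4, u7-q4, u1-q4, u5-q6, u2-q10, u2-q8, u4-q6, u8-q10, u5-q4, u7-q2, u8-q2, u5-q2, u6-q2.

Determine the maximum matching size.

For example, pair u1→q4, u2→q8, u3→q2, u4→q6, u6→q9, u8→q1.
The set {u1, u3, u4, u5, u7} has only 3 neighbours ({q2, q4, q6}), so by Hall's theorem at most 6 of the 8 left vertices can be matched.

6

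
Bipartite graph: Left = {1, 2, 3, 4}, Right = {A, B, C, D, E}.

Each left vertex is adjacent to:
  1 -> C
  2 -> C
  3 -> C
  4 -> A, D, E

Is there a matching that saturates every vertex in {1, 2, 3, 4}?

The set {1, 2, 3} has only 1 neighbour ({C}), so by Hall's theorem at most 2 of the 4 left vertices can be matched.
Hence no matching covers every left vertex.

No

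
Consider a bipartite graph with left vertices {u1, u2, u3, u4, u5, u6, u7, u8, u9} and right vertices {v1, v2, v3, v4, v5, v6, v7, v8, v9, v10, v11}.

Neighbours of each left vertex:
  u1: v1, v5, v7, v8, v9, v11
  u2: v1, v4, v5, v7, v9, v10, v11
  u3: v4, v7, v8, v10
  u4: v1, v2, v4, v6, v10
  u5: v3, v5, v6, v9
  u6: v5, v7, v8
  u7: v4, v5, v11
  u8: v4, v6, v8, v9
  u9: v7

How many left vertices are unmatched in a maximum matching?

0

For example, pair u1-v1, u2-v11, u3-v10, u4-v2, u5-v3, u6-v8, u7-v4, u8-v6, u9-v7.
This saturates every left vertex, so 9 is the maximum.
That matches 9 of the 9, leaving 0 unmatched; no matching can do better.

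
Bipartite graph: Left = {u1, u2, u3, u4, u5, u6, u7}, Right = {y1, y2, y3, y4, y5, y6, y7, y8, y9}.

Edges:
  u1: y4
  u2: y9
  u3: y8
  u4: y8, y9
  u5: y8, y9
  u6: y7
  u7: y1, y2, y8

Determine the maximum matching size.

5

One maximum matching: u1-y4, u2-y9, u3-y8, u6-y7, u7-y1.
The set {u2, u3, u4, u5} has only 2 neighbours ({y8, y9}), so by Hall's theorem at most 5 of the 7 left vertices can be matched.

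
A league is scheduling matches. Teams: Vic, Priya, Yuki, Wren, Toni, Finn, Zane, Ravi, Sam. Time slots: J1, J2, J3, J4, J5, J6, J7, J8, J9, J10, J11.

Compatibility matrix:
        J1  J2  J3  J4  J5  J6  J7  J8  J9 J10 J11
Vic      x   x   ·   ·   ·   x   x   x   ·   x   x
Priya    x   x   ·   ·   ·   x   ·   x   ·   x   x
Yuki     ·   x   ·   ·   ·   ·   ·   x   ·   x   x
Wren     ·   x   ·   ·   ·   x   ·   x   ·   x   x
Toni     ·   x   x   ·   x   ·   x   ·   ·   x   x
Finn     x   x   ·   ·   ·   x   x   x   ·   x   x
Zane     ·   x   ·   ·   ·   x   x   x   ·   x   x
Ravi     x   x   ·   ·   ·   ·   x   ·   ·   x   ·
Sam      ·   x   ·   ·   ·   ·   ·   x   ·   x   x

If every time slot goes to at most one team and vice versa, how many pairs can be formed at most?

One maximum matching: Vic–J6, Priya–J1, Yuki–J8, Wren–J11, Toni–J3, Finn–J10, Zane–J2, Ravi–J7.
The set {Vic, Priya, Yuki, Wren, Finn, Zane, Ravi, Sam} has only 7 neighbours ({J1, J10, J11, J2, J6, J7, J8}), so by Hall's theorem at most 8 of the 9 teams can be matched.

8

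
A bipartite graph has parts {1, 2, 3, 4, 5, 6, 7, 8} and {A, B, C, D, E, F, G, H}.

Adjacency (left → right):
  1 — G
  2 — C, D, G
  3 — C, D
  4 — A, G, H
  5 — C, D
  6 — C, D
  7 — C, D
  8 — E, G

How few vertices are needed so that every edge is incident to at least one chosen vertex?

The 5 edges 1–G, 2–D, 3–C, 4–H, 8–E form a matching, so any vertex cover needs at least 5 vertices (one per matched edge).
Conversely {4, 8, C, D, G} meets every edge and has exactly 5 vertices, so 5 is optimal.

5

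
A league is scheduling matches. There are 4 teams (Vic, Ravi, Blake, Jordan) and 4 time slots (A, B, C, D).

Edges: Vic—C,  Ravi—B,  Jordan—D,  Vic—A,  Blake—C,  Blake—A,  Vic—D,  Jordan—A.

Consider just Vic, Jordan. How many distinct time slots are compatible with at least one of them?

3

The union of neighbours of {Vic, Jordan} is {A, C, D}, which has 3 elements.
Since |N(S)| = 3 ≥ |S| = 2, Hall's condition holds for this subset.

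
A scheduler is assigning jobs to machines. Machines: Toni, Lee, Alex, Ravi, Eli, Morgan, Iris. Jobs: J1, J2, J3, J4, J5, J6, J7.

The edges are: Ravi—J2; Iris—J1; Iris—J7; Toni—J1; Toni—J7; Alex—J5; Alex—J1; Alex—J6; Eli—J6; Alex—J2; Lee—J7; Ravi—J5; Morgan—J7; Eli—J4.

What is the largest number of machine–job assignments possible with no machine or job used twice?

A valid assignment of size 5: Toni→J1, Lee→J7, Alex→J5, Ravi→J2, Eli→J6.
The set {Toni, Lee, Morgan, Iris} has only 2 neighbours ({J1, J7}), so by Hall's theorem at most 5 of the 7 machines can be matched.

5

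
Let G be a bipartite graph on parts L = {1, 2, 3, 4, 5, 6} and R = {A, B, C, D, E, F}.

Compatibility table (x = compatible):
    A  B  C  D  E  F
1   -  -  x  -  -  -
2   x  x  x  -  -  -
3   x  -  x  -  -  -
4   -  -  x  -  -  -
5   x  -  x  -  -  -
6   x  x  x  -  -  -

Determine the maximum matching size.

3

One maximum matching: 1-C, 2-B, 3-A.
The set {1, 2, 3, 4, 5, 6} has only 3 neighbours ({A, B, C}), so by Hall's theorem at most 3 of the 6 left vertices can be matched.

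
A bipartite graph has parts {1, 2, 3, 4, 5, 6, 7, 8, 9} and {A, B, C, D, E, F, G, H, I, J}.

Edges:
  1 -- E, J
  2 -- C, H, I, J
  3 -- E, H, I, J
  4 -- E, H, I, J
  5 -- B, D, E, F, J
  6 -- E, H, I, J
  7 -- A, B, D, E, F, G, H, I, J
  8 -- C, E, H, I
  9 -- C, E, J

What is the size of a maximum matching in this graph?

7

A valid assignment of size 7: 1-J, 2-C, 3-I, 4-H, 5-B, 6-E, 7-G.
The set {1, 2, 3, 4, 6, 8, 9} has only 5 neighbours ({C, E, H, I, J}), so by Hall's theorem at most 7 of the 9 left vertices can be matched.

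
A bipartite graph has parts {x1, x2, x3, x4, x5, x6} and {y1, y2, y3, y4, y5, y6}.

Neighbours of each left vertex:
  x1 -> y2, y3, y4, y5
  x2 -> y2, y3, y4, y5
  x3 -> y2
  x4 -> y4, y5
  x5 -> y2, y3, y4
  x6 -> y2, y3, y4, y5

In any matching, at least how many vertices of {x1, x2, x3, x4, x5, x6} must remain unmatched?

For example, pair x1–y3, x2–y5, x3–y2, x4–y4.
The set {x1, x2, x3, x4, x5, x6} has only 4 neighbours ({y2, y3, y4, y5}), so by Hall's theorem at most 4 of the 6 left vertices can be matched.
That matches 4 of the 6, leaving 2 unmatched; no matching can do better.

2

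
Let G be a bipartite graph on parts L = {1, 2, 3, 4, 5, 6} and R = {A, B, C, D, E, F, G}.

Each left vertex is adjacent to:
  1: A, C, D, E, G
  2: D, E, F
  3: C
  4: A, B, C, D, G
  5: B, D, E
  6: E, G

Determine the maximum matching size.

For example, pair 1-A, 2-D, 3-C, 4-G, 5-B, 6-E.
All 6 left vertices are matched, so no larger matching exists.

6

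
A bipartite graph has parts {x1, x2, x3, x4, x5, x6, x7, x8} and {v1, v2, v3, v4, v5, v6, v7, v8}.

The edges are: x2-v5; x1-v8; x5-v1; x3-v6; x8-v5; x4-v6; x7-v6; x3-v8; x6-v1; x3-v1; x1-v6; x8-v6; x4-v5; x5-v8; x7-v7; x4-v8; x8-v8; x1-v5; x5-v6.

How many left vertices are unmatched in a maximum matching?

3

One maximum matching: x1-v8, x2-v5, x3-v1, x4-v6, x7-v7.
The set {x1, x2, x3, x4, x5, x6, x8} has only 4 neighbours ({v1, v5, v6, v8}), so by Hall's theorem at most 5 of the 8 left vertices can be matched.
That matches 5 of the 8, leaving 3 unmatched; no matching can do better.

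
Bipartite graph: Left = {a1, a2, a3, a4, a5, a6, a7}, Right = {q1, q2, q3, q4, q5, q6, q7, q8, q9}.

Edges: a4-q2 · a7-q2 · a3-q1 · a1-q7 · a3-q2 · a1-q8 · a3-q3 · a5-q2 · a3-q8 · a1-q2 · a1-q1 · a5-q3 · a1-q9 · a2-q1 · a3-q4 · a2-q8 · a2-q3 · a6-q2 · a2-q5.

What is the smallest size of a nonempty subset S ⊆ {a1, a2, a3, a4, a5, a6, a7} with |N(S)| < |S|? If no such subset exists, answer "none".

Take S = {a4, a6}. Its neighbourhood is {q2}, so |N(S)| = 1 < |S| = 2.
No single vertex violates Hall's condition since each has at least one neighbour, so 2 is the minimum.

2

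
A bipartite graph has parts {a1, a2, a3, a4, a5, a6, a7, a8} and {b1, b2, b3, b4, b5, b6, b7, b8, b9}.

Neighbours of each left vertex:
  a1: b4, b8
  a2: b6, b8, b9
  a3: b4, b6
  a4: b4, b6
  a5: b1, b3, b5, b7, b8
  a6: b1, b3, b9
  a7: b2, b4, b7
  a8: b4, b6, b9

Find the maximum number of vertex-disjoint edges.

7

A valid assignment of size 7: a1→b8, a2→b9, a3→b4, a4→b6, a5→b1, a6→b3, a7→b7.
The set {a1, a2, a3, a4, a8} has only 4 neighbours ({b4, b6, b8, b9}), so by Hall's theorem at most 7 of the 8 left vertices can be matched.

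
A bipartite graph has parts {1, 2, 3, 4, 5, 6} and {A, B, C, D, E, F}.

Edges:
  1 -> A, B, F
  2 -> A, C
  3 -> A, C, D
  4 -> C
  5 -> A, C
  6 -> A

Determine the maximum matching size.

One maximum matching: 1→B, 2→A, 3→D, 4→C.
The set {2, 4, 5, 6} has only 2 neighbours ({A, C}), so by Hall's theorem at most 4 of the 6 left vertices can be matched.

4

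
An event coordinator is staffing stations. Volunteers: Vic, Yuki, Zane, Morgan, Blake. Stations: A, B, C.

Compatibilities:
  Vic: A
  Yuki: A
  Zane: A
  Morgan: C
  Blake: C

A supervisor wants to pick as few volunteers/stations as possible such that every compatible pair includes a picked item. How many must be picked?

2

The 2 edges Vic–A, Morgan–C form a matching, so any vertex cover needs at least 2 vertices (one per matched edge).
Conversely {A, C} meets every edge and has exactly 2 vertices, so 2 is optimal.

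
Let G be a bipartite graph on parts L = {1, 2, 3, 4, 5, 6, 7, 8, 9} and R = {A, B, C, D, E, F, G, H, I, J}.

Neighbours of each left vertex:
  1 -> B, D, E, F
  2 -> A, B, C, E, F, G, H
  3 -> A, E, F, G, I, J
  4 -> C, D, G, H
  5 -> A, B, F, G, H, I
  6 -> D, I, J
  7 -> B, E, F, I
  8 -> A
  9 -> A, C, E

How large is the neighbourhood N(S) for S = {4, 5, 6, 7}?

10

The union of neighbours of {4, 5, 6, 7} is {A, B, C, D, E, F, G, H, I, J}, which has 10 elements.
Since |N(S)| = 10 ≥ |S| = 4, Hall's condition holds for this subset.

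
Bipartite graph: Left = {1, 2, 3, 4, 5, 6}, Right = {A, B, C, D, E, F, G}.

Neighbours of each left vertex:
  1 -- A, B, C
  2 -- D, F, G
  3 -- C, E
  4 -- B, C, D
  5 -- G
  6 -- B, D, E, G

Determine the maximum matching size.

6

One maximum matching: 1–A, 2–F, 3–E, 4–C, 5–G, 6–B.
All 6 left vertices are matched, so no larger matching exists.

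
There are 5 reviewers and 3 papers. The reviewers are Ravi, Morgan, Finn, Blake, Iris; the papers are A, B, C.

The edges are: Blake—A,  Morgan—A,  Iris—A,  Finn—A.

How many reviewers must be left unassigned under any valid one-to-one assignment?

4

A valid assignment of size 1: Morgan–A.
The set {Ravi, Morgan, Finn, Blake, Iris} has only 1 neighbour ({A}), so by Hall's theorem at most 1 of the 5 reviewers can be matched.
That matches 1 of the 5, leaving 4 unmatched; no matching can do better.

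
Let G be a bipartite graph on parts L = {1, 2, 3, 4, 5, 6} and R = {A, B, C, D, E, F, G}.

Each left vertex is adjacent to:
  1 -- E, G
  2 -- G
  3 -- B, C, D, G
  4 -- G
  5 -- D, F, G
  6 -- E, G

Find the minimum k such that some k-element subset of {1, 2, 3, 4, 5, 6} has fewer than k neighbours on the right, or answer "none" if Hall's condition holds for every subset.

Take S = {2, 4}. Its neighbourhood is {G}, so |N(S)| = 1 < |S| = 2.
No single vertex violates Hall's condition since each has at least one neighbour, so 2 is the minimum.

2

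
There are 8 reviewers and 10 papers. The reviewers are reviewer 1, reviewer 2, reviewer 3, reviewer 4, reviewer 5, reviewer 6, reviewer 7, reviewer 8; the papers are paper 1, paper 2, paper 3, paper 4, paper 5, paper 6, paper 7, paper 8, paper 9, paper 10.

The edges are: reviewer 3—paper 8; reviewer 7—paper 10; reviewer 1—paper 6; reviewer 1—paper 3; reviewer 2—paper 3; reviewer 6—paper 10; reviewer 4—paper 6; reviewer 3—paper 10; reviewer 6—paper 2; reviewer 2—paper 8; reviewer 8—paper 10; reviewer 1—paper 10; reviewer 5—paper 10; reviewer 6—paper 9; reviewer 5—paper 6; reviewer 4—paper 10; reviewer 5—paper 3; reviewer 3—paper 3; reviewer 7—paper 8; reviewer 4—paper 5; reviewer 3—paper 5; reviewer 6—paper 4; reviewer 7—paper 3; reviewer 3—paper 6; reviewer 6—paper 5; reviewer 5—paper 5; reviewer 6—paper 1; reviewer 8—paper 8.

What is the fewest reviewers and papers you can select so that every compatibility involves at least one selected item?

The 6 edges reviewer 1–paper 3, reviewer 2–paper 8, reviewer 3–paper 5, reviewer 4–paper 10, reviewer 5–paper 6, reviewer 6–paper 2 form a matching, so any vertex cover needs at least 6 vertices (one per matched edge).
Conversely {reviewer 6, paper 3, paper 5, paper 6, paper 8, paper 10} meets every edge and has exactly 6 vertices, so 6 is optimal.

6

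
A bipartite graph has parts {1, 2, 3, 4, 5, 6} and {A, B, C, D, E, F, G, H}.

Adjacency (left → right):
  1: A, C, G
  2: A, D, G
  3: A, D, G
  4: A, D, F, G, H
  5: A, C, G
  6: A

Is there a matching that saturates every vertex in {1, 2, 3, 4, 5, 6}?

No

The set {1, 2, 3, 5, 6} has only 4 neighbours ({A, C, D, G}), so by Hall's theorem at most 5 of the 6 left vertices can be matched.
Hence no matching covers every left vertex.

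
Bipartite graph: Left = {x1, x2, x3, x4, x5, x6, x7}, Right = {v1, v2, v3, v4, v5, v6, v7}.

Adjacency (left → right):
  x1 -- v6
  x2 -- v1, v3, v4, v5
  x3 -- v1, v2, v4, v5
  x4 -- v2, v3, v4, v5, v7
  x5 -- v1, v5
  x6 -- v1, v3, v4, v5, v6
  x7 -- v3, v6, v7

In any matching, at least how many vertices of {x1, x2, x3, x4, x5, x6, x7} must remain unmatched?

0

A valid assignment of size 7: x1→v6, x2→v4, x3→v1, x4→v2, x5→v5, x6→v3, x7→v7.
All 7 left vertices are matched, so no larger matching exists.
That matches 7 of the 7, leaving 0 unmatched; no matching can do better.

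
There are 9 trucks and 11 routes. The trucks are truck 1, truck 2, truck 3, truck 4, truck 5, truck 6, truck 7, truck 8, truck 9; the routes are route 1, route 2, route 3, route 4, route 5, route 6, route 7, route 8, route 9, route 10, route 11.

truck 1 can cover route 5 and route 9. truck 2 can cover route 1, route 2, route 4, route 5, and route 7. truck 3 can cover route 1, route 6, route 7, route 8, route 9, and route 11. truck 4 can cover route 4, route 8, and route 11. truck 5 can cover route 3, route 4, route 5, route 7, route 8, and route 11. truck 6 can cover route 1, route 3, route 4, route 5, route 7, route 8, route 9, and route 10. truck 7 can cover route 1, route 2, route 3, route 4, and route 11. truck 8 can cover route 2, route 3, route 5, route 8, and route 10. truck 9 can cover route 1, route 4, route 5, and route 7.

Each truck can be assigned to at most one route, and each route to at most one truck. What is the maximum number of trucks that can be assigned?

A valid assignment of size 9: truck 1-route 5, truck 2-route 1, truck 3-route 9, truck 4-route 11, truck 5-route 8, truck 6-route 4, truck 7-route 2, truck 8-route 3, truck 9-route 7.
All 9 trucks are matched, so no larger matching exists.

9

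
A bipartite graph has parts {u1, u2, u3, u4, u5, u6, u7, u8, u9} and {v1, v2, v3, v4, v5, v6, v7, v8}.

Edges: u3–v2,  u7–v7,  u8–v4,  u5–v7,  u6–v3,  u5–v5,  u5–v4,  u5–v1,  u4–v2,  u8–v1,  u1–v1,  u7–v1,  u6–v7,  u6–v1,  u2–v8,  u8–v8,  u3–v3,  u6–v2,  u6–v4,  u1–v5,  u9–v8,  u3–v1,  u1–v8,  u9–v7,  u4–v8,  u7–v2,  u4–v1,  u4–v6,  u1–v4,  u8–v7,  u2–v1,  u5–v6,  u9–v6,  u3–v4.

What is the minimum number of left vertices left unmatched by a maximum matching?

For example, pair u1→v5, u2→v8, u3→v4, u4→v1, u5→v6, u6→v3, u7→v2, u8→v7.
The set {u1, u2, u3, u4, u5, u6, u7, u8, u9} has only 8 neighbours ({v1, v2, v3, v4, v5, v6, v7, v8}), so by Hall's theorem at most 8 of the 9 left vertices can be matched.
That matches 8 of the 9, leaving 1 unmatched; no matching can do better.

1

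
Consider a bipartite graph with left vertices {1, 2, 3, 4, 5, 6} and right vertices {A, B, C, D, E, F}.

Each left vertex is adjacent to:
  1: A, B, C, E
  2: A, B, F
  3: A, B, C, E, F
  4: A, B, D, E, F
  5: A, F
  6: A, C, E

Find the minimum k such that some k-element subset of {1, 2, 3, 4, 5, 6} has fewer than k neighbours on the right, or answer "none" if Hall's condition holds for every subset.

none

A matching saturating every left vertex exists, for instance 1→B, 2→F, 3→C, 4→D, 5→A, 6→E.
By Hall's marriage theorem, this means |N(S)| ≥ |S| for every subset S, so no violating subset exists.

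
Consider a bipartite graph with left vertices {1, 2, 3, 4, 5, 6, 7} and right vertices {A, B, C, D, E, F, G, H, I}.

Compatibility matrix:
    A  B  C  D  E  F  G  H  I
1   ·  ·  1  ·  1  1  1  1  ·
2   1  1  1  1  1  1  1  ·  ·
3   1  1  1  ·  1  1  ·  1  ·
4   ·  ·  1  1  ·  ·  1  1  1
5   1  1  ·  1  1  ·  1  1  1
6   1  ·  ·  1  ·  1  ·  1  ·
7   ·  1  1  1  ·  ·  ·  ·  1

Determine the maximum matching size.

7

For example, pair 1→H, 2→G, 3→E, 4→D, 5→A, 6→F, 7→B.
All 7 left vertices are matched, so no larger matching exists.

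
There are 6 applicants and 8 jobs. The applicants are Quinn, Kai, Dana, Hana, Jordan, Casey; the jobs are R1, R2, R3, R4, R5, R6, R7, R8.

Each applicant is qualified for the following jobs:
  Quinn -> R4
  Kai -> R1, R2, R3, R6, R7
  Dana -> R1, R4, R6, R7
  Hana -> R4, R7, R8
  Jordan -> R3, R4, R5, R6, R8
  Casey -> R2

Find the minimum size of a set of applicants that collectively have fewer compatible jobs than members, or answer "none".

A matching saturating every applicant exists, for instance Quinn→R4, Kai→R3, Dana→R7, Hana→R8, Jordan→R6, Casey→R2.
By Hall's marriage theorem, this means |N(S)| ≥ |S| for every subset S, so no violating subset exists.

none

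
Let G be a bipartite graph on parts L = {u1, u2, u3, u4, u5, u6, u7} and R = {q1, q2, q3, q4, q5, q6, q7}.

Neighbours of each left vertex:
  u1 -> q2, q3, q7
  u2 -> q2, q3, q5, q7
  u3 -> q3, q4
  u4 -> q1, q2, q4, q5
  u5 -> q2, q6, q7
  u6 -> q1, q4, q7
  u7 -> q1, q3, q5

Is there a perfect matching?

Yes

One maximum matching: u1–q7, u2–q2, u3–q3, u4–q4, u5–q6, u6–q1, u7–q5.
All 7 left vertices are covered.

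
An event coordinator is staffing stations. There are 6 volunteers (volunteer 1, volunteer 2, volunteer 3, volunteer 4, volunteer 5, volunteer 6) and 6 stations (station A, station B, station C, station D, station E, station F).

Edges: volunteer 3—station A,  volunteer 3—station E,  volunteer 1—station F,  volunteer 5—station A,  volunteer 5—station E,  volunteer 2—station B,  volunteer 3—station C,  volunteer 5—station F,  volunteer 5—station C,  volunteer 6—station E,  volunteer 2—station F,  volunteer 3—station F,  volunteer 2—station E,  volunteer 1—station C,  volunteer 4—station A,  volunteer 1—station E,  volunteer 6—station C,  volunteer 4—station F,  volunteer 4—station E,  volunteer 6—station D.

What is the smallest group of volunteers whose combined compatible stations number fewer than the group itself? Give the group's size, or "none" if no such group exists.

none

A matching saturating every volunteer exists, for instance volunteer 1→station C, volunteer 2→station B, volunteer 3→station E, volunteer 4→station F, volunteer 5→station A, volunteer 6→station D.
By Hall's marriage theorem, this means |N(S)| ≥ |S| for every subset S, so no violating subset exists.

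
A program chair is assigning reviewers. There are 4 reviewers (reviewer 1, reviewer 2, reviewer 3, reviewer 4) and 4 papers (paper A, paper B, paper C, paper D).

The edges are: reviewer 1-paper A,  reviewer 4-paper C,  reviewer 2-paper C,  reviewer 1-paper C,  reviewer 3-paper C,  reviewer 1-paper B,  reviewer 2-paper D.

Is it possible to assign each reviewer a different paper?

No

The set {reviewer 3, reviewer 4} has only 1 neighbour ({paper C}), so by Hall's theorem at most 3 of the 4 reviewers can be matched.
Hence no matching covers every reviewer.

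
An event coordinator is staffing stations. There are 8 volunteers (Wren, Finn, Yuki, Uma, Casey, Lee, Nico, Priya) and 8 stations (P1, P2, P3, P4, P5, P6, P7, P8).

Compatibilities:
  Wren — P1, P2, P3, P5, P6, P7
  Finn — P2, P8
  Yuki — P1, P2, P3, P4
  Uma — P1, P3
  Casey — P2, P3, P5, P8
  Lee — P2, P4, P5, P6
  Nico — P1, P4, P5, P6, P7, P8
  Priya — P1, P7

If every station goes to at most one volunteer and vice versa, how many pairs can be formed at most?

One maximum matching: Wren–P2, Finn–P8, Yuki–P4, Uma–P3, Casey–P5, Lee–P6, Nico–P7, Priya–P1.
This saturates every volunteer, so 8 is the maximum.

8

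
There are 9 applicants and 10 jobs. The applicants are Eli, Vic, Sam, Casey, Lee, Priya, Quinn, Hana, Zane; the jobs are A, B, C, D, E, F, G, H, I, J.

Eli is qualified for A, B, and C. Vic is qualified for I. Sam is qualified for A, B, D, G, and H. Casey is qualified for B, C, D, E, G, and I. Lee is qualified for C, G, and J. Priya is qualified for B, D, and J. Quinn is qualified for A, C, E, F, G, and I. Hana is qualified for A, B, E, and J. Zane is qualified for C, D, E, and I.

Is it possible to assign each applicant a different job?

Yes

For example, pair Eli–B, Vic–I, Sam–H, Casey–G, Lee–C, Priya–D, Quinn–A, Hana–J, Zane–E.
Every applicant is matched, so this matching saturates all of them.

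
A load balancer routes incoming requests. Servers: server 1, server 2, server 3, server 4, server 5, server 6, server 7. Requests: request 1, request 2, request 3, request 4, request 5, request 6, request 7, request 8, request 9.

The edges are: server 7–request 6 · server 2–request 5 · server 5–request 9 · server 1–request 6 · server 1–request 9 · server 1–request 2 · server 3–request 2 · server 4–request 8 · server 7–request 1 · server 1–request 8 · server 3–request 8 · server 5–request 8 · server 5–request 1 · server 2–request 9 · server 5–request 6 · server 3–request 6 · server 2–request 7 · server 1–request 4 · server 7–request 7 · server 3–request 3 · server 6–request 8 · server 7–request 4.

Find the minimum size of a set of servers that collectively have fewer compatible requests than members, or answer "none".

2

Take S = {server 4, server 6}. Its neighbourhood is {request 8}, so |N(S)| = 1 < |S| = 2.
No single vertex violates Hall's condition since each has at least one neighbour, so 2 is the minimum.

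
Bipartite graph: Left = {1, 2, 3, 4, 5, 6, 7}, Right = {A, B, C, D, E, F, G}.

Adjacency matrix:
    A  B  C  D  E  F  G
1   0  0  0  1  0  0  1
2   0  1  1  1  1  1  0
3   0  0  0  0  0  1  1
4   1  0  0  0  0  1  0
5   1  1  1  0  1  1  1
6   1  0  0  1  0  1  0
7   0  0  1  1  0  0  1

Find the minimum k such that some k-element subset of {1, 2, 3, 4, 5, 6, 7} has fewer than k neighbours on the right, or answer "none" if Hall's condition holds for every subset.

A matching saturating every left vertex exists, for instance 1→D, 2→B, 3→G, 4→A, 5→E, 6→F, 7→C.
By Hall's marriage theorem, this means |N(S)| ≥ |S| for every subset S, so no violating subset exists.

none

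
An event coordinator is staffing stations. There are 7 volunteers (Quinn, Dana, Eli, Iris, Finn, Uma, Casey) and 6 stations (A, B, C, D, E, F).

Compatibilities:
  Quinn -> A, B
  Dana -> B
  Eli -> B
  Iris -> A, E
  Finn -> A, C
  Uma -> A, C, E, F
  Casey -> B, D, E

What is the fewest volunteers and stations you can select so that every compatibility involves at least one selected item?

The 6 edges Quinn–A, Dana–B, Iris–E, Finn–C, Uma–F, Casey–D form a matching, so any vertex cover needs at least 6 vertices (one per matched edge).
Conversely {Quinn, Iris, Finn, Uma, Casey, B} meets every edge and has exactly 6 vertices, so 6 is optimal.

6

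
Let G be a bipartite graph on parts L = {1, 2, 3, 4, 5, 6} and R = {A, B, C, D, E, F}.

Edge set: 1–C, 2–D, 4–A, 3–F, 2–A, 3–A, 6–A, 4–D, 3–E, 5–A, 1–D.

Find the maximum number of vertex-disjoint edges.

4

A valid assignment of size 4: 1-C, 2-A, 3-E, 4-D.
The set {2, 4, 5, 6} has only 2 neighbours ({A, D}), so by Hall's theorem at most 4 of the 6 left vertices can be matched.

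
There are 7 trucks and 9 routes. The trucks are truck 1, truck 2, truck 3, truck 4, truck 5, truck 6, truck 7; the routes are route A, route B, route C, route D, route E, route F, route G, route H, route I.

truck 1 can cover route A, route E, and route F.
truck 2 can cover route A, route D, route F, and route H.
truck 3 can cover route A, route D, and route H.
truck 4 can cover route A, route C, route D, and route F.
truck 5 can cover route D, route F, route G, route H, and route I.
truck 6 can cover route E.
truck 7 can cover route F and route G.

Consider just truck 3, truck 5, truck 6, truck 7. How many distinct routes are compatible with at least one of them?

7

The union of neighbours of {truck 3, truck 5, truck 6, truck 7} is {route A, route D, route E, route F, route G, route H, route I}, which has 7 elements.
Since |N(S)| = 7 ≥ |S| = 4, Hall's condition holds for this subset.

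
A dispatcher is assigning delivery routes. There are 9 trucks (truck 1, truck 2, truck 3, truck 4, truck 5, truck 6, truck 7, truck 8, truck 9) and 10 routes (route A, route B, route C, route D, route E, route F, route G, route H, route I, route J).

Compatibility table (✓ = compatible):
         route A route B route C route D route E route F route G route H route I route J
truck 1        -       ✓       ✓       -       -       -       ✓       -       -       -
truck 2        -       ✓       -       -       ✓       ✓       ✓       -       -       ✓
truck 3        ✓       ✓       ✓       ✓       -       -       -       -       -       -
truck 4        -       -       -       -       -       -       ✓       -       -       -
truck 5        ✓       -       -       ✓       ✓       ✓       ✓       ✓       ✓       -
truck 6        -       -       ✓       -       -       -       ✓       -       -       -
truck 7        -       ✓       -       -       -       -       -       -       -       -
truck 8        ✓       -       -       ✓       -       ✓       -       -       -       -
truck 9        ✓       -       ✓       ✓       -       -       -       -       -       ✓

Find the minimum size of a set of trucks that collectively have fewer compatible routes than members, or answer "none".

Take S = {truck 1, truck 4, truck 6, truck 7}. Its neighbourhood is {route B, route C, route G}, so |N(S)| = 3 < |S| = 4.
Every subset of size less than 4 has at least as many neighbours as members, so 4 is the minimum.

4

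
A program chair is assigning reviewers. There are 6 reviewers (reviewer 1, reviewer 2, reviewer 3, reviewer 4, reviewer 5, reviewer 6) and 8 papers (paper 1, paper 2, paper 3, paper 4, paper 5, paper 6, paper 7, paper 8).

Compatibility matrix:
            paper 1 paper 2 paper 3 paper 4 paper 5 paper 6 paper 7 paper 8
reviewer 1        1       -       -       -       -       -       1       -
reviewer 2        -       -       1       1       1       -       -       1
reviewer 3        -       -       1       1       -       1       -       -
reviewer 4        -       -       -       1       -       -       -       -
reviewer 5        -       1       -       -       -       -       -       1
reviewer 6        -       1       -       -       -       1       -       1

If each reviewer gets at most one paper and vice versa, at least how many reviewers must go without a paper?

One maximum matching: reviewer 1–paper 7, reviewer 2–paper 8, reviewer 3–paper 3, reviewer 4–paper 4, reviewer 5–paper 2, reviewer 6–paper 6.
All 6 reviewers are matched, so no larger matching exists.
That matches 6 of the 6, leaving 0 unmatched; no matching can do better.

0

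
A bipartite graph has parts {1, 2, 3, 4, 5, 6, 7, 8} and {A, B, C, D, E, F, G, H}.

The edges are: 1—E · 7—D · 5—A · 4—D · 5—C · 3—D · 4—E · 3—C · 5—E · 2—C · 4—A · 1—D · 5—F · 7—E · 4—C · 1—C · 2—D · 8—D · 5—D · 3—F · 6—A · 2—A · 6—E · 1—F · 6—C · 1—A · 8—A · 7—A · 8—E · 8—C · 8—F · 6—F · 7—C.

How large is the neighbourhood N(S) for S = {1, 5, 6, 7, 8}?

The union of neighbours of {1, 5, 6, 7, 8} is {A, C, D, E, F}, which has 5 elements.
Since |N(S)| = 5 ≥ |S| = 5, Hall's condition holds for this subset.

5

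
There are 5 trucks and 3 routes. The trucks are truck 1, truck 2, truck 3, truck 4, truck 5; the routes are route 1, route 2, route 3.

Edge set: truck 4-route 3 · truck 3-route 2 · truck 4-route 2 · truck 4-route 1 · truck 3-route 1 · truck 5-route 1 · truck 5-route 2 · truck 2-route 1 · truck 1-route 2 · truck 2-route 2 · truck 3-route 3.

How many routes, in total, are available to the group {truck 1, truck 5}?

2

The union of neighbours of {truck 1, truck 5} is {route 1, route 2}, which has 2 elements.
Since |N(S)| = 2 ≥ |S| = 2, Hall's condition holds for this subset.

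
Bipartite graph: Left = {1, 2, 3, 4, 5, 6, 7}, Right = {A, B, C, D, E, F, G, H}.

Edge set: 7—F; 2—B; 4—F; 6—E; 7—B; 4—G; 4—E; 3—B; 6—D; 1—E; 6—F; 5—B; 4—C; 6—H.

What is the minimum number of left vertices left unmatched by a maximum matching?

2

One maximum matching: 1→E, 2→B, 4→C, 6→H, 7→F.
The set {2, 3, 5} has only 1 neighbour ({B}), so by Hall's theorem at most 5 of the 7 left vertices can be matched.
That matches 5 of the 7, leaving 2 unmatched; no matching can do better.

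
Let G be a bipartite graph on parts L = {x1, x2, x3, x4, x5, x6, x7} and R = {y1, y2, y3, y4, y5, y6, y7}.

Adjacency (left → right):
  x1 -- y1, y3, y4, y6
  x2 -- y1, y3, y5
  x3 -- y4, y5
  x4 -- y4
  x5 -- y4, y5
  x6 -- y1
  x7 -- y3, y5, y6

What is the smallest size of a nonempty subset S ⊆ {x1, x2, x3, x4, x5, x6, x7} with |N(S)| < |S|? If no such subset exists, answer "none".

3

Take S = {x3, x4, x5}. Its neighbourhood is {y4, y5}, so |N(S)| = 2 < |S| = 3.
Every subset of size less than 3 has at least as many neighbours as members, so 3 is the minimum.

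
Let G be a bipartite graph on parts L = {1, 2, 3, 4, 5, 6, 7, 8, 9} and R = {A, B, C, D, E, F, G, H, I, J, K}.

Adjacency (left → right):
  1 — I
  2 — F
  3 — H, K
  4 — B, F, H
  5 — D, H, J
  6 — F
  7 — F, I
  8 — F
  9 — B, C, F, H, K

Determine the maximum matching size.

For example, pair 1-I, 2-F, 3-H, 4-B, 5-J, 9-K.
The set {1, 2, 6, 7, 8} has only 2 neighbours ({F, I}), so by Hall's theorem at most 6 of the 9 left vertices can be matched.

6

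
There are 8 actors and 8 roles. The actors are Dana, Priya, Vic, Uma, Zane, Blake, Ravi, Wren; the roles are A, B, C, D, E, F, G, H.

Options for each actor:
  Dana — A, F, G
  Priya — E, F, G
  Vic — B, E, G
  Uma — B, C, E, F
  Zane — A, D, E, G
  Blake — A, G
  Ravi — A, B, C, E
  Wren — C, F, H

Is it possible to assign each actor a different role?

Yes

For example, pair Dana-F, Priya-G, Vic-E, Uma-C, Zane-D, Blake-A, Ravi-B, Wren-H.
Every actor is matched, so this is a perfect matching.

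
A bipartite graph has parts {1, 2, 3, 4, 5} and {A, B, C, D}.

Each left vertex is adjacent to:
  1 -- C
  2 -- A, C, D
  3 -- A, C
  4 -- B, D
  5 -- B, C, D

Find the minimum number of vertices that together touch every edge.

4

The 4 edges 1–C, 2–D, 3–A, 4–B form a matching, so any vertex cover needs at least 4 vertices (one per matched edge).
Conversely {A, B, C, D} meets every edge and has exactly 4 vertices, so 4 is optimal.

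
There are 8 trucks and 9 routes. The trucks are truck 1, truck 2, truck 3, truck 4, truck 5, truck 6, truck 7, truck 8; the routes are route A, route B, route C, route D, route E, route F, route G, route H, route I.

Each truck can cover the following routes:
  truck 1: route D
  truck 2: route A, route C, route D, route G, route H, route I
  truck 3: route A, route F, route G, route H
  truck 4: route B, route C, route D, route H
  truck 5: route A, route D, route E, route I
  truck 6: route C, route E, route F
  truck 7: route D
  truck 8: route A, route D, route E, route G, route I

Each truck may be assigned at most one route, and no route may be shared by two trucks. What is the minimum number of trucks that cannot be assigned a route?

1

For example, pair truck 1→route D, truck 2→route G, truck 3→route H, truck 4→route B, truck 5→route I, truck 6→route F, truck 8→route E.
The set {truck 1, truck 7} has only 1 neighbour ({route D}), so by Hall's theorem at most 7 of the 8 trucks can be matched.
That matches 7 of the 8, leaving 1 unmatched; no matching can do better.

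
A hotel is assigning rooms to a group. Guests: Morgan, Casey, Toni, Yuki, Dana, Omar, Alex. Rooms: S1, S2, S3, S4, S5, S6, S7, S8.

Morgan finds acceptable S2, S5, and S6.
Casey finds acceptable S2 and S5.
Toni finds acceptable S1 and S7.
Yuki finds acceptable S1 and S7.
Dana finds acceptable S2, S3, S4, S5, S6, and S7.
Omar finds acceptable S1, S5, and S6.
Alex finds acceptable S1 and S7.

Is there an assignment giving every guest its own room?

No

The set {Toni, Yuki, Alex} has only 2 neighbours ({S1, S7}), so by Hall's theorem at most 6 of the 7 guests can be matched.
Hence no matching covers every guest.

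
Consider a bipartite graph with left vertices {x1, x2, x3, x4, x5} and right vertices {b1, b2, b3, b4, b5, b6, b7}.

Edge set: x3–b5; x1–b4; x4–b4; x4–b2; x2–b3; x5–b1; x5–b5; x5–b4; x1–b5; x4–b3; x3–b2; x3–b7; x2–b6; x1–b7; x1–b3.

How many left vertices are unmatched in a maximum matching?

0

One maximum matching: x1→b3, x2→b6, x3→b7, x4→b4, x5→b5.
All 5 left vertices are matched, so no larger matching exists.
That matches 5 of the 5, leaving 0 unmatched; no matching can do better.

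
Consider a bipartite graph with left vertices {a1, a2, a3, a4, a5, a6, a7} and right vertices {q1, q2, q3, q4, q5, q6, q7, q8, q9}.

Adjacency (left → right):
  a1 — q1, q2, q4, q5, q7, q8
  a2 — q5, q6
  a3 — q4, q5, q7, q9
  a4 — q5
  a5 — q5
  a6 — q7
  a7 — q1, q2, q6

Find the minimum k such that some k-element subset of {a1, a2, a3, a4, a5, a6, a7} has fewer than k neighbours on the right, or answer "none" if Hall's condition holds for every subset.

Take S = {a4, a5}. Its neighbourhood is {q5}, so |N(S)| = 1 < |S| = 2.
No single vertex violates Hall's condition since each has at least one neighbour, so 2 is the minimum.

2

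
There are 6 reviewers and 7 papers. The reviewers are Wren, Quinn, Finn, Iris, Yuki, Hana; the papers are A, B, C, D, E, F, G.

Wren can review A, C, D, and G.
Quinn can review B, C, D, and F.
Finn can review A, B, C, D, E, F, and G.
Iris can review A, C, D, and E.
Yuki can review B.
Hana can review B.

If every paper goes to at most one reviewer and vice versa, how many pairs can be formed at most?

A valid assignment of size 5: Wren–C, Quinn–F, Finn–G, Iris–E, Yuki–B.
The set {Yuki, Hana} has only 1 neighbour ({B}), so by Hall's theorem at most 5 of the 6 reviewers can be matched.

5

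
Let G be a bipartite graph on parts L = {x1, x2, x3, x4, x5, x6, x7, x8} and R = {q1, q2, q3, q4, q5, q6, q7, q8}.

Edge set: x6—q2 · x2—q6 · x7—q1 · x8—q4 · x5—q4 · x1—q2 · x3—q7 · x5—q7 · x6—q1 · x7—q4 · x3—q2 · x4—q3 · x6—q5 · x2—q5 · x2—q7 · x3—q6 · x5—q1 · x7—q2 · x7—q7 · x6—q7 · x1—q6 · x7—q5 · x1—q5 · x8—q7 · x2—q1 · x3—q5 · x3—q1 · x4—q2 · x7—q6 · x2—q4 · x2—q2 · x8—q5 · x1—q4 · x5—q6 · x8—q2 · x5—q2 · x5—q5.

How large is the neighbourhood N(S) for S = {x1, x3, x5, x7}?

The union of neighbours of {x1, x3, x5, x7} is {q1, q2, q4, q5, q6, q7}, which has 6 elements.
Since |N(S)| = 6 ≥ |S| = 4, Hall's condition holds for this subset.

6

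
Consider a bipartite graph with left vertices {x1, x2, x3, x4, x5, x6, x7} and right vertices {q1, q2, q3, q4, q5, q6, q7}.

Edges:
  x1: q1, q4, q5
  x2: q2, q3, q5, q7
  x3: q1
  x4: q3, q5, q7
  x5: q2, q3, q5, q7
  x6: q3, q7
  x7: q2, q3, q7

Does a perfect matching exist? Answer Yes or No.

The set {x2, x4, x5, x6, x7} has only 4 neighbours ({q2, q3, q5, q7}), so by Hall's theorem at most 6 of the 7 left vertices can be matched.
Hence no matching covers every left vertex.

No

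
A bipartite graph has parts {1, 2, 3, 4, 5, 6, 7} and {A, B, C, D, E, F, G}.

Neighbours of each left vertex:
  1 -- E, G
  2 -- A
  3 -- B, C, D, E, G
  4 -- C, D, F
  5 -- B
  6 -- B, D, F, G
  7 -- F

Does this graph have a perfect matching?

Yes

A valid assignment of size 7: 1–E, 2–A, 3–G, 4–C, 5–B, 6–D, 7–F.
All 7 left vertices are covered.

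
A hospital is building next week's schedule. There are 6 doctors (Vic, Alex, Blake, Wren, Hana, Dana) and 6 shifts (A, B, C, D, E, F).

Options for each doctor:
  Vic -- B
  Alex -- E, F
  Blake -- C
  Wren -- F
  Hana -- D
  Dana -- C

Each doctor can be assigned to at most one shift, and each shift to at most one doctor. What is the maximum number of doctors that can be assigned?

One maximum matching: Vic–B, Alex–E, Blake–C, Wren–F, Hana–D.
The set {Blake, Dana} has only 1 neighbour ({C}), so by Hall's theorem at most 5 of the 6 doctors can be matched.

5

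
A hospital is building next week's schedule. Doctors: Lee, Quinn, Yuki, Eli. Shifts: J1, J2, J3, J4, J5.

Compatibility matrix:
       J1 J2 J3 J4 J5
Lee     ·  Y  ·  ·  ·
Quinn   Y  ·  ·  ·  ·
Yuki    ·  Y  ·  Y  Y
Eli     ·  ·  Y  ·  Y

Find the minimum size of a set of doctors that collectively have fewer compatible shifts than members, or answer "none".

A matching saturating every doctor exists, for instance Lee→J2, Quinn→J1, Yuki→J5, Eli→J3.
By Hall's marriage theorem, this means |N(S)| ≥ |S| for every subset S, so no violating subset exists.

none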